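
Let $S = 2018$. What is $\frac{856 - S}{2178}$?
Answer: $- \frac{581}{1089} \approx -0.53352$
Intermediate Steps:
$\frac{856 - S}{2178} = \frac{856 - 2018}{2178} = \left(856 - 2018\right) \frac{1}{2178} = \left(-1162\right) \frac{1}{2178} = - \frac{581}{1089}$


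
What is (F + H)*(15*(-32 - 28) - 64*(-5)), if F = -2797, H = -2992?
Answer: 3357620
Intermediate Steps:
(F + H)*(15*(-32 - 28) - 64*(-5)) = (-2797 - 2992)*(15*(-32 - 28) - 64*(-5)) = -5789*(15*(-60) + 320) = -5789*(-900 + 320) = -5789*(-580) = 3357620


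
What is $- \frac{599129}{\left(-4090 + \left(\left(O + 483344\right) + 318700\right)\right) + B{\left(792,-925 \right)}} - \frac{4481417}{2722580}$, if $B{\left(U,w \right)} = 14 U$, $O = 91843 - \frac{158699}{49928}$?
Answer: $- \frac{283012062051799237}{122459545427478980} \approx -2.3111$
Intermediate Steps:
$O = \frac{4585378605}{49928}$ ($O = 91843 - \frac{158699}{49928} = \frac{4585378605}{49928} \approx 91840.0$)
$- \frac{599129}{\left(-4090 + \left(\left(O + 483344\right) + 318700\right)\right) + B{\left(792,-925 \right)}} - \frac{4481417}{2722580} = - \frac{599129}{\left(-4090 + \left(\left(\frac{4585378605}{49928} + 483344\right) + 318700\right)\right) + 14 \cdot 792} - \frac{4481417}{2722580} = - \frac{599129}{\left(-4090 + \left(\frac{28717777837}{49928} + 318700\right)\right) + 11088} - \frac{4481417}{2722580} = - \frac{599129}{\left(-4090 + \frac{44629831437}{49928}\right) + 11088} - \frac{4481417}{2722580} = - \frac{599129}{\frac{44425625917}{49928} + 11088} - \frac{4481417}{2722580} = - \frac{599129}{\frac{44979227581}{49928}} - \frac{4481417}{2722580} = \left(-599129\right) \frac{49928}{44979227581} - \frac{4481417}{2722580} = - \frac{29913312712}{44979227581} - \frac{4481417}{2722580} = - \frac{283012062051799237}{122459545427478980}$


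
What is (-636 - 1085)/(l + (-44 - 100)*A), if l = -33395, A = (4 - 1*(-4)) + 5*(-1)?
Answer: 1721/33827 ≈ 0.050876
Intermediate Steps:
A = 3 (A = (4 + 4) - 5 = 8 - 5 = 3)
(-636 - 1085)/(l + (-44 - 100)*A) = (-636 - 1085)/(-33395 + (-44 - 100)*3) = -1721/(-33395 - 144*3) = -1721/(-33395 - 432) = -1721/(-33827) = -1721*(-1/33827) = 1721/33827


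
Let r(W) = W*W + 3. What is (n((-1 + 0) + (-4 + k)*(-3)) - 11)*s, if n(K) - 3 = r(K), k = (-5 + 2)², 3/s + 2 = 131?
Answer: 251/43 ≈ 5.8372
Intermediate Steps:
s = 1/43 (s = 3/(-2 + 131) = 3/129 = 3*(1/129) = 1/43 ≈ 0.023256)
k = 9 (k = (-3)² = 9)
r(W) = 3 + W² (r(W) = W² + 3 = 3 + W²)
n(K) = 6 + K² (n(K) = 3 + (3 + K²) = 6 + K²)
(n((-1 + 0) + (-4 + k)*(-3)) - 11)*s = ((6 + ((-1 + 0) + (-4 + 9)*(-3))²) - 11)*(1/43) = ((6 + (-1 + 5*(-3))²) - 11)*(1/43) = ((6 + (-1 - 15)²) - 11)*(1/43) = ((6 + (-16)²) - 11)*(1/43) = ((6 + 256) - 11)*(1/43) = (262 - 11)*(1/43) = 251*(1/43) = 251/43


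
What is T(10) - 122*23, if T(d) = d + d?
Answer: -2786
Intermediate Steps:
T(d) = 2*d
T(10) - 122*23 = 2*10 - 122*23 = 20 - 2806 = -2786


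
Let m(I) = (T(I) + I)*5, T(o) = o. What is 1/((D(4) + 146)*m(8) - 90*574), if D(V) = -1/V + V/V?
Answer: -1/39920 ≈ -2.5050e-5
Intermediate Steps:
m(I) = 10*I (m(I) = (I + I)*5 = (2*I)*5 = 10*I)
D(V) = 1 - 1/V (D(V) = -1/V + 1 = 1 - 1/V)
1/((D(4) + 146)*m(8) - 90*574) = 1/(((-1 + 4)/4 + 146)*(10*8) - 90*574) = 1/(((1/4)*3 + 146)*80 - 51660) = 1/((3/4 + 146)*80 - 51660) = 1/((587/4)*80 - 51660) = 1/(11740 - 51660) = 1/(-39920) = -1/39920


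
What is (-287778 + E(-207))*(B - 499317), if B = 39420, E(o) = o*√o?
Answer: 132348238866 + 285596037*I*√23 ≈ 1.3235e+11 + 1.3697e+9*I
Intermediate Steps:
E(o) = o^(3/2)
(-287778 + E(-207))*(B - 499317) = (-287778 + (-207)^(3/2))*(39420 - 499317) = (-287778 - 621*I*√23)*(-459897) = 132348238866 + 285596037*I*√23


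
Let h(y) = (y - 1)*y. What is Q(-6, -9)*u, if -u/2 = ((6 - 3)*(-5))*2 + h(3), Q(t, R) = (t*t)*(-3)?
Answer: -5184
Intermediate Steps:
Q(t, R) = -3*t² (Q(t, R) = t²*(-3) = -3*t²)
h(y) = y*(-1 + y) (h(y) = (-1 + y)*y = y*(-1 + y))
u = 48 (u = -2*(((6 - 3)*(-5))*2 + 3*(-1 + 3)) = -2*((3*(-5))*2 + 3*2) = -2*(-15*2 + 6) = -2*(-30 + 6) = -2*(-24) = 48)
Q(-6, -9)*u = -3*(-6)²*48 = -3*36*48 = -108*48 = -5184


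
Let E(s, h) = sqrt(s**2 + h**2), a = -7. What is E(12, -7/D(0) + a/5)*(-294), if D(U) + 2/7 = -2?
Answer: -147*sqrt(939289)/40 ≈ -3561.7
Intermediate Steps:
D(U) = -16/7 (D(U) = -2/7 - 2 = -16/7)
E(s, h) = sqrt(h**2 + s**2)
E(12, -7/D(0) + a/5)*(-294) = sqrt((-7/(-16/7) - 7/5)**2 + 12**2)*(-294) = sqrt((-7*(-7/16) - 7*1/5)**2 + 144)*(-294) = sqrt((49/16 - 7/5)**2 + 144)*(-294) = sqrt((133/80)**2 + 144)*(-294) = sqrt(17689/6400 + 144)*(-294) = sqrt(939289/6400)*(-294) = (sqrt(939289)/80)*(-294) = -147*sqrt(939289)/40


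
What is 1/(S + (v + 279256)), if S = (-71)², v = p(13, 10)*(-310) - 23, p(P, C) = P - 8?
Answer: 1/282724 ≈ 3.5370e-6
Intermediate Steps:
p(P, C) = -8 + P
v = -1573 (v = (-8 + 13)*(-310) - 23 = 5*(-310) - 23 = -1550 - 23 = -1573)
S = 5041
1/(S + (v + 279256)) = 1/(5041 + (-1573 + 279256)) = 1/(5041 + 277683) = 1/282724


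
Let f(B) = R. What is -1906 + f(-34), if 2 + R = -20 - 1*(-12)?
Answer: -1916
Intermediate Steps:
R = -10 (R = -2 + (-20 - 1*(-12)) = -2 + (-20 + 12) = -2 - 8 = -10)
f(B) = -10
-1906 + f(-34) = -1906 - 10 = -1916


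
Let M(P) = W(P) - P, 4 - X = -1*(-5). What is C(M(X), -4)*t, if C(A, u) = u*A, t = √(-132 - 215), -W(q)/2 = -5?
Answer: -44*I*√347 ≈ -819.63*I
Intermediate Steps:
X = -1 (X = 4 - (-1)*(-5) = 4 - 1*5 = 4 - 5 = -1)
W(q) = 10 (W(q) = -2*(-5) = 10)
t = I*√347 (t = √(-347) = I*√347 ≈ 18.628*I)
M(P) = 10 - P
C(A, u) = A*u
C(M(X), -4)*t = ((10 - 1*(-1))*(-4))*(I*√347) = ((10 + 1)*(-4))*(I*√347) = (11*(-4))*(I*√347) = -44*I*√347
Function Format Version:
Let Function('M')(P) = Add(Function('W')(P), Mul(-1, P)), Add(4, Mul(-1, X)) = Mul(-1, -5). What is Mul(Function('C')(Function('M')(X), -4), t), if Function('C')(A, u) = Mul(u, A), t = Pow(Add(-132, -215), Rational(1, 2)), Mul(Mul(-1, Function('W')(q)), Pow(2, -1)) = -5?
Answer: Mul(-44, I, Pow(347, Rational(1, 2))) ≈ Mul(-819.63, I)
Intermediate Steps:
X = -1 (X = Add(4, Mul(-1, Mul(-1, -5))) = Add(4, Mul(-1, 5)) = Add(4, -5) = -1)
Function('W')(q) = 10 (Function('W')(q) = Mul(-2, -5) = 10)
t = Mul(I, Pow(347, Rational(1, 2))) (t = Pow(-347, Rational(1, 2)) = Mul(I, Pow(347, Rational(1, 2))) ≈ Mul(18.628, I))
Function('M')(P) = Add(10, Mul(-1, P))
Function('C')(A, u) = Mul(A, u)
Mul(Function('C')(Function('M')(X), -4), t) = Mul(Mul(Add(10, Mul(-1, -1)), -4), Mul(I, Pow(347, Rational(1, 2)))) = Mul(Mul(Add(10, 1), -4), Mul(I, Pow(347, Rational(1, 2)))) = Mul(Mul(11, -4), Mul(I, Pow(347, Rational(1, 2)))) = Mul(-44, Mul(I, Pow(347, Rational(1, 2)))) = Mul(-44, I, Pow(347, Rational(1, 2)))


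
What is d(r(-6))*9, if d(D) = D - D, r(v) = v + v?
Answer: 0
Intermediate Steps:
r(v) = 2*v
d(D) = 0
d(r(-6))*9 = 0*9 = 0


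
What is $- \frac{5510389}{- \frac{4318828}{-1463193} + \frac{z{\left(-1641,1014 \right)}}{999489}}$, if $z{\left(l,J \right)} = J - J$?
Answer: $- \frac{8062762612077}{4318828} \approx -1.8669 \cdot 10^{6}$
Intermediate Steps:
$z{\left(l,J \right)} = 0$
$- \frac{5510389}{- \frac{4318828}{-1463193} + \frac{z{\left(-1641,1014 \right)}}{999489}} = - \frac{5510389}{- \frac{4318828}{-1463193} + \frac{0}{999489}} = - \frac{5510389}{\left(-4318828\right) \left(- \frac{1}{1463193}\right) + 0 \cdot \frac{1}{999489}} = - \frac{5510389}{\frac{4318828}{1463193} + 0} = - \frac{5510389}{\frac{4318828}{1463193}} = \left(-5510389\right) \frac{1463193}{4318828} = - \frac{8062762612077}{4318828}$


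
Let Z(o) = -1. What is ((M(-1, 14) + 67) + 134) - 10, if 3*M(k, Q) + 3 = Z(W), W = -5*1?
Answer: 569/3 ≈ 189.67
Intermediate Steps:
W = -5
M(k, Q) = -4/3 (M(k, Q) = -1 + (⅓)*(-1) = -1 - ⅓ = -4/3)
((M(-1, 14) + 67) + 134) - 10 = ((-4/3 + 67) + 134) - 10 = (197/3 + 134) - 10 = 599/3 - 10 = 569/3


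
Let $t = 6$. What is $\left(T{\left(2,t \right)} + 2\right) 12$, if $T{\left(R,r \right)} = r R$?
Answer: $168$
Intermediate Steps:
$T{\left(R,r \right)} = R r$
$\left(T{\left(2,t \right)} + 2\right) 12 = \left(2 \cdot 6 + 2\right) 12 = \left(12 + 2\right) 12 = 14 \cdot 12 = 168$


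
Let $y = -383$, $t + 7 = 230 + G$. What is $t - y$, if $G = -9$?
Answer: $597$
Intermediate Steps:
$t = 214$ ($t = -7 + \left(230 - 9\right) = -7 + 221 = 214$)
$t - y = 214 - -383 = 214 + 383 = 597$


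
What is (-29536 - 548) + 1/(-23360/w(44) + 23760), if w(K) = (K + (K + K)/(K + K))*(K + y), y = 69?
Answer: -726806815815/24159248 ≈ -30084.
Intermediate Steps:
w(K) = (1 + K)*(69 + K) (w(K) = (K + (K + K)/(K + K))*(K + 69) = (K + (2*K)/((2*K)))*(69 + K) = (K + (2*K)*(1/(2*K)))*(69 + K) = (K + 1)*(69 + K) = (1 + K)*(69 + K))
(-29536 - 548) + 1/(-23360/w(44) + 23760) = (-29536 - 548) + 1/(-23360/(69 + 44² + 70*44) + 23760) = -30084 + 1/(-23360/(69 + 1936 + 3080) + 23760) = -30084 + 1/(-23360/5085 + 23760) = -30084 + 1/(-23360*1/5085 + 23760) = -30084 + 1/(-4672/1017 + 23760) = -30084 + 1/(24159248/1017) = -30084 + 1017/24159248 = -726806815815/24159248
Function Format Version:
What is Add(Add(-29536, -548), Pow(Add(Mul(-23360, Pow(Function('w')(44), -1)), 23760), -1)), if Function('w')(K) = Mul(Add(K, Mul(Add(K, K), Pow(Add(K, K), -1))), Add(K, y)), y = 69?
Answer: Rational(-726806815815, 24159248) ≈ -30084.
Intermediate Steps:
Function('w')(K) = Mul(Add(1, K), Add(69, K)) (Function('w')(K) = Mul(Add(K, Mul(Add(K, K), Pow(Add(K, K), -1))), Add(K, 69)) = Mul(Add(K, Mul(Mul(2, K), Pow(Mul(2, K), -1))), Add(69, K)) = Mul(Add(K, Mul(Mul(2, K), Mul(Rational(1, 2), Pow(K, -1)))), Add(69, K)) = Mul(Add(K, 1), Add(69, K)) = Mul(Add(1, K), Add(69, K)))
Add(Add(-29536, -548), Pow(Add(Mul(-23360, Pow(Function('w')(44), -1)), 23760), -1)) = Add(Add(-29536, -548), Pow(Add(Mul(-23360, Pow(Add(69, Pow(44, 2), Mul(70, 44)), -1)), 23760), -1)) = Add(-30084, Pow(Add(Mul(-23360, Pow(Add(69, 1936, 3080), -1)), 23760), -1)) = Add(-30084, Pow(Add(Mul(-23360, Pow(5085, -1)), 23760), -1)) = Add(-30084, Pow(Add(Mul(-23360, Rational(1, 5085)), 23760), -1)) = Add(-30084, Pow(Add(Rational(-4672, 1017), 23760), -1)) = Add(-30084, Pow(Rational(24159248, 1017), -1)) = Add(-30084, Rational(1017, 24159248)) = Rational(-726806815815, 24159248)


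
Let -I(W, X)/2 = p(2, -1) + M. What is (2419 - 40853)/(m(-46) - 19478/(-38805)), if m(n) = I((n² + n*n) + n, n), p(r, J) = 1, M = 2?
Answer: 745715685/106676 ≈ 6990.5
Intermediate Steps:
I(W, X) = -6 (I(W, X) = -2*(1 + 2) = -2*3 = -6)
m(n) = -6
(2419 - 40853)/(m(-46) - 19478/(-38805)) = (2419 - 40853)/(-6 - 19478/(-38805)) = -38434/(-6 - 19478*(-1/38805)) = -38434/(-6 + 19478/38805) = -38434/(-213352/38805) = -38434*(-38805/213352) = 745715685/106676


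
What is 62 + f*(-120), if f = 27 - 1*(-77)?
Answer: -12418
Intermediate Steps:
f = 104 (f = 27 + 77 = 104)
62 + f*(-120) = 62 + 104*(-120) = 62 - 12480 = -12418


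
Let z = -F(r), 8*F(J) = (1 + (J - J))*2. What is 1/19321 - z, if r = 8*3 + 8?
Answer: 19325/77284 ≈ 0.25005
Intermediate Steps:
r = 32 (r = 24 + 8 = 32)
F(J) = ¼ (F(J) = ((1 + (J - J))*2)/8 = ((1 + 0)*2)/8 = (1*2)/8 = (⅛)*2 = ¼)
z = -¼ (z = -1*¼ = -¼ ≈ -0.25000)
1/19321 - z = 1/19321 - 1*(-¼) = 1/19321 + ¼ = 19325/77284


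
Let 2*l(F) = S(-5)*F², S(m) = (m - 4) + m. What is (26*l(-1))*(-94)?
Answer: 17108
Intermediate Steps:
S(m) = -4 + 2*m (S(m) = (-4 + m) + m = -4 + 2*m)
l(F) = -7*F² (l(F) = ((-4 + 2*(-5))*F²)/2 = ((-4 - 10)*F²)/2 = (-14*F²)/2 = -7*F²)
(26*l(-1))*(-94) = (26*(-7*(-1)²))*(-94) = (26*(-7*1))*(-94) = (26*(-7))*(-94) = -182*(-94) = 17108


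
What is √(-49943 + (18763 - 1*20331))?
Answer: I*√51511 ≈ 226.96*I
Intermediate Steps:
√(-49943 + (18763 - 1*20331)) = √(-49943 + (18763 - 20331)) = √(-49943 - 1568) = √(-51511) = I*√51511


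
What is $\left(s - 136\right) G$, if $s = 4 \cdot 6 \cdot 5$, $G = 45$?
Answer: $-720$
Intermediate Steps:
$s = 120$ ($s = 24 \cdot 5 = 120$)
$\left(s - 136\right) G = \left(120 - 136\right) 45 = \left(-16\right) 45 = -720$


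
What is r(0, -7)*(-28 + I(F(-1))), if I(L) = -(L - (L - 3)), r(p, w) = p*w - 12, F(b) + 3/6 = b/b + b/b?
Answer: 372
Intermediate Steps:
F(b) = 3/2 (F(b) = -1/2 + (b/b + b/b) = -1/2 + (1 + 1) = -1/2 + 2 = 3/2)
r(p, w) = -12 + p*w
I(L) = -3 (I(L) = -(L - (-3 + L)) = -(L + (3 - L)) = -1*3 = -3)
r(0, -7)*(-28 + I(F(-1))) = (-12 + 0*(-7))*(-28 - 3) = (-12 + 0)*(-31) = -12*(-31) = 372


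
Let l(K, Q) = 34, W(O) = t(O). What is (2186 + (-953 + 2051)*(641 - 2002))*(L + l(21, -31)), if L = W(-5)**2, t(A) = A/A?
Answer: -52226720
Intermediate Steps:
t(A) = 1
W(O) = 1
L = 1 (L = 1**2 = 1)
(2186 + (-953 + 2051)*(641 - 2002))*(L + l(21, -31)) = (2186 + (-953 + 2051)*(641 - 2002))*(1 + 34) = (2186 + 1098*(-1361))*35 = (2186 - 1494378)*35 = -1492192*35 = -52226720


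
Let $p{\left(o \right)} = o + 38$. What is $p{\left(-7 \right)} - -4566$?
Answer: $4597$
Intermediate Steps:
$p{\left(o \right)} = 38 + o$
$p{\left(-7 \right)} - -4566 = \left(38 - 7\right) - -4566 = 31 + 4566 = 4597$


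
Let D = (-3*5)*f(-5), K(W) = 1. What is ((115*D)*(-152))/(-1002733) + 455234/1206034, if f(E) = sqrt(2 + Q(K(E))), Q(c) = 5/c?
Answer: 227617/603017 - 262200*sqrt(7)/1002733 ≈ -0.31436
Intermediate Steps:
f(E) = sqrt(7) (f(E) = sqrt(2 + 5/1) = sqrt(2 + 5*1) = sqrt(2 + 5) = sqrt(7))
D = -15*sqrt(7) (D = (-3*5)*sqrt(7) = -15*sqrt(7) ≈ -39.686)
((115*D)*(-152))/(-1002733) + 455234/1206034 = ((115*(-15*sqrt(7)))*(-152))/(-1002733) + 455234/1206034 = (-1725*sqrt(7)*(-152))*(-1/1002733) + 455234*(1/1206034) = (262200*sqrt(7))*(-1/1002733) + 227617/603017 = -262200*sqrt(7)/1002733 + 227617/603017 = 227617/603017 - 262200*sqrt(7)/1002733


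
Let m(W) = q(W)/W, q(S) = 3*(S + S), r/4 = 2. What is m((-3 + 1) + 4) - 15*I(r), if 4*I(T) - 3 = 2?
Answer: -51/4 ≈ -12.750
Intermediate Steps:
r = 8 (r = 4*2 = 8)
q(S) = 6*S (q(S) = 3*(2*S) = 6*S)
I(T) = 5/4 (I(T) = ¾ + (¼)*2 = ¾ + ½ = 5/4)
m(W) = 6 (m(W) = (6*W)/W = 6)
m((-3 + 1) + 4) - 15*I(r) = 6 - 15*5/4 = 6 - 75/4 = -51/4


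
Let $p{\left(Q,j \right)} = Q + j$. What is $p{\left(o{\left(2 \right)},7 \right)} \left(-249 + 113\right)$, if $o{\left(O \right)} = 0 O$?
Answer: $-952$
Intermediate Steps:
$o{\left(O \right)} = 0$
$p{\left(o{\left(2 \right)},7 \right)} \left(-249 + 113\right) = \left(0 + 7\right) \left(-249 + 113\right) = 7 \left(-136\right) = -952$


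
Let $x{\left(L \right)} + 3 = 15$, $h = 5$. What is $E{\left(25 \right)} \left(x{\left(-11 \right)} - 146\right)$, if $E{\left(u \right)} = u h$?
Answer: $-16750$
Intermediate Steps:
$x{\left(L \right)} = 12$ ($x{\left(L \right)} = -3 + 15 = 12$)
$E{\left(u \right)} = 5 u$ ($E{\left(u \right)} = u 5 = 5 u$)
$E{\left(25 \right)} \left(x{\left(-11 \right)} - 146\right) = 5 \cdot 25 \left(12 - 146\right) = 125 \left(-134\right) = -16750$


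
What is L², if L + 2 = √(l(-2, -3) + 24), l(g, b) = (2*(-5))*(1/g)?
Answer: (2 - √29)² ≈ 11.459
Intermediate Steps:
l(g, b) = -10/g
L = -2 + √29 (L = -2 + √(-10/(-2) + 24) = -2 + √(-10*(-½) + 24) = -2 + √(5 + 24) = -2 + √29 ≈ 3.3852)
L² = (-2 + √29)²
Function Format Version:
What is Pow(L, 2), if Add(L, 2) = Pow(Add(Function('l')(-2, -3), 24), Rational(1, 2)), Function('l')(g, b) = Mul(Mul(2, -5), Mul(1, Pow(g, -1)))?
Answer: Pow(Add(2, Mul(-1, Pow(29, Rational(1, 2)))), 2) ≈ 11.459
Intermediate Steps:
Function('l')(g, b) = Mul(-10, Pow(g, -1))
L = Add(-2, Pow(29, Rational(1, 2))) (L = Add(-2, Pow(Add(Mul(-10, Pow(-2, -1)), 24), Rational(1, 2))) = Add(-2, Pow(Add(Mul(-10, Rational(-1, 2)), 24), Rational(1, 2))) = Add(-2, Pow(Add(5, 24), Rational(1, 2))) = Add(-2, Pow(29, Rational(1, 2))) ≈ 3.3852)
Pow(L, 2) = Pow(Add(-2, Pow(29, Rational(1, 2))), 2)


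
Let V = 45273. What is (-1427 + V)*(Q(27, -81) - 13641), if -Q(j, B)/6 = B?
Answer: -576794130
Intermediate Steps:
Q(j, B) = -6*B
(-1427 + V)*(Q(27, -81) - 13641) = (-1427 + 45273)*(-6*(-81) - 13641) = 43846*(486 - 13641) = 43846*(-13155) = -576794130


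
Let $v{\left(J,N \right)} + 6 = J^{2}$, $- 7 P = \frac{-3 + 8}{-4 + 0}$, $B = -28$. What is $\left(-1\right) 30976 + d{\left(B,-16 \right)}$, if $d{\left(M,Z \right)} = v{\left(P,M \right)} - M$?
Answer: $- \frac{24267911}{784} \approx -30954.0$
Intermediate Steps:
$P = \frac{5}{28}$ ($P = - \frac{\left(-3 + 8\right) \frac{1}{-4 + 0}}{7} = - \frac{5 \frac{1}{-4}}{7} = - \frac{5 \left(- \frac{1}{4}\right)}{7} = \left(- \frac{1}{7}\right) \left(- \frac{5}{4}\right) = \frac{5}{28} \approx 0.17857$)
$v{\left(J,N \right)} = -6 + J^{2}$
$d{\left(M,Z \right)} = - \frac{4679}{784} - M$ ($d{\left(M,Z \right)} = \left(-6 + \left(\frac{5}{28}\right)^{2}\right) - M = \left(-6 + \frac{25}{784}\right) - M = - \frac{4679}{784} - M$)
$\left(-1\right) 30976 + d{\left(B,-16 \right)} = \left(-1\right) 30976 - - \frac{17273}{784} = -30976 + \left(- \frac{4679}{784} + 28\right) = -30976 + \frac{17273}{784} = - \frac{24267911}{784}$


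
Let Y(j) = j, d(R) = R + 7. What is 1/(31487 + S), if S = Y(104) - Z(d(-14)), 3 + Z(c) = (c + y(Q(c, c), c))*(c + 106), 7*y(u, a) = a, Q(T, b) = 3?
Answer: 1/32386 ≈ 3.0878e-5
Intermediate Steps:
d(R) = 7 + R
y(u, a) = a/7
Z(c) = -3 + 8*c*(106 + c)/7 (Z(c) = -3 + (c + c/7)*(c + 106) = -3 + (8*c/7)*(106 + c) = -3 + 8*c*(106 + c)/7)
S = 899 (S = 104 - (-3 + 8*(7 - 14)**2/7 + 848*(7 - 14)/7) = 104 - (-3 + (8/7)*(-7)**2 + (848/7)*(-7)) = 104 - (-3 + (8/7)*49 - 848) = 104 - (-3 + 56 - 848) = 104 - 1*(-795) = 104 + 795 = 899)
1/(31487 + S) = 1/(31487 + 899) = 1/32386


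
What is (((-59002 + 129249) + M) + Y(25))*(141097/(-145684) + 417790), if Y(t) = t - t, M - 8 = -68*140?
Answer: 336058776460755/13244 ≈ 2.5374e+10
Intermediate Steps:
M = -9512 (M = 8 - 68*140 = 8 - 9520 = -9512)
Y(t) = 0
(((-59002 + 129249) + M) + Y(25))*(141097/(-145684) + 417790) = (((-59002 + 129249) - 9512) + 0)*(141097/(-145684) + 417790) = ((70247 - 9512) + 0)*(141097*(-1/145684) + 417790) = (60735 + 0)*(-12827/13244 + 417790) = 60735*(5533197933/13244) = 336058776460755/13244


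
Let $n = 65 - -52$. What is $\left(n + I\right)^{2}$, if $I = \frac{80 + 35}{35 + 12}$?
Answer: $\frac{31516996}{2209} \approx 14268.0$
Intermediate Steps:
$I = \frac{115}{47} \approx 2.4468$
$n = 117$ ($n = 65 + 52 = 117$)
$\left(n + I\right)^{2} = \left(117 + \frac{115}{47}\right)^{2} = \left(\frac{5614}{47}\right)^{2} = \frac{31516996}{2209}$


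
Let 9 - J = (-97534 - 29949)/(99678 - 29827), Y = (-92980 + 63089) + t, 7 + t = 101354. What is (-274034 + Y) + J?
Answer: -14149519736/69851 ≈ -2.0257e+5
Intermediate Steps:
t = 101347 (t = -7 + 101354 = 101347)
Y = 71456 (Y = (-92980 + 63089) + 101347 = -29891 + 101347 = 71456)
J = 756142/69851 (J = 9 - (-97534 - 29949)/(99678 - 29827) = 9 - (-127483)/69851 = 9 - 1*(-127483/69851) = 9 + 127483/69851 = 756142/69851 ≈ 10.825)
(-274034 + Y) + J = (-274034 + 71456) + 756142/69851 = -202578 + 756142/69851 = -14149519736/69851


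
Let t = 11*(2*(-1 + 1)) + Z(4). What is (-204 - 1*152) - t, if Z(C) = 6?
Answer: -362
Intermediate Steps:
t = 6 (t = 11*(2*(-1 + 1)) + 6 = 11*(2*0) + 6 = 11*0 + 6 = 0 + 6 = 6)
(-204 - 1*152) - t = (-204 - 1*152) - 1*6 = (-204 - 152) - 6 = -356 - 6 = -362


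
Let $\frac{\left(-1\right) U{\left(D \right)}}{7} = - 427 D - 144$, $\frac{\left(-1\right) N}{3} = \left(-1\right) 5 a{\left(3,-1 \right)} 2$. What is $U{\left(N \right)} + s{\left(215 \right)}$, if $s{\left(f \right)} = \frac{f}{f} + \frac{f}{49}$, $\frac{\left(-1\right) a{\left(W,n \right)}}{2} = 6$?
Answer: $- \frac{52676304}{49} \approx -1.075 \cdot 10^{6}$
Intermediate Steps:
$a{\left(W,n \right)} = -12$ ($a{\left(W,n \right)} = \left(-2\right) 6 = -12$)
$s{\left(f \right)} = 1 + \frac{f}{49}$ ($s{\left(f \right)} = 1 + f \frac{1}{49} = 1 + \frac{f}{49}$)
$N = -360$ ($N = - 3 \left(-1\right) 5 \left(-12\right) 2 = - 3 \left(-5\right) \left(-12\right) 2 = - 3 \cdot 60 \cdot 2 = \left(-3\right) 120 = -360$)
$U{\left(D \right)} = 1008 + 2989 D$ ($U{\left(D \right)} = - 7 \left(- 427 D - 144\right) = - 7 \left(-144 - 427 D\right) = 1008 + 2989 D$)
$U{\left(N \right)} + s{\left(215 \right)} = \left(1008 + 2989 \left(-360\right)\right) + \left(1 + \frac{1}{49} \cdot 215\right) = \left(1008 - 1076040\right) + \left(1 + \frac{215}{49}\right) = -1075032 + \frac{264}{49} = - \frac{52676304}{49}$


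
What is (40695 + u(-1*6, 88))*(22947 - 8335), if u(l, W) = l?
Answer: 594547668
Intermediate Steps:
(40695 + u(-1*6, 88))*(22947 - 8335) = (40695 - 1*6)*(22947 - 8335) = (40695 - 6)*14612 = 40689*14612 = 594547668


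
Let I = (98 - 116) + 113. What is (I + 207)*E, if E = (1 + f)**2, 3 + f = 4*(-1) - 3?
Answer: 24462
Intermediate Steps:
f = -10 (f = -3 + (4*(-1) - 3) = -3 + (-4 - 3) = -3 - 7 = -10)
E = 81 (E = (1 - 10)**2 = (-9)**2 = 81)
I = 95 (I = -18 + 113 = 95)
(I + 207)*E = (95 + 207)*81 = 302*81 = 24462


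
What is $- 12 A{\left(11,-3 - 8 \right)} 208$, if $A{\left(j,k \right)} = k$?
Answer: $27456$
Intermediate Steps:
$- 12 A{\left(11,-3 - 8 \right)} 208 = - 12 \left(-3 - 8\right) 208 = \left(-12\right) \left(-11\right) 208 = 132 \cdot 208 = 27456$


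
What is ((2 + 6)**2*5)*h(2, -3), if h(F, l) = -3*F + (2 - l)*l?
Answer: -6720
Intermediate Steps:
h(F, l) = -3*F + l*(2 - l)
((2 + 6)**2*5)*h(2, -3) = ((2 + 6)**2*5)*(-1*(-3)**2 - 3*2 + 2*(-3)) = (8**2*5)*(-1*9 - 6 - 6) = (64*5)*(-9 - 6 - 6) = 320*(-21) = -6720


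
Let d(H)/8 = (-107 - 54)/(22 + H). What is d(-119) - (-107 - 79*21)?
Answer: 172590/97 ≈ 1779.3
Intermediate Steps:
d(H) = -1288/(22 + H) (d(H) = 8*((-107 - 54)/(22 + H)) = 8*(-161/(22 + H)) = -1288/(22 + H))
d(-119) - (-107 - 79*21) = -1288/(22 - 119) - (-107 - 79*21) = -1288/(-97) - (-107 - 1659) = -1288*(-1/97) - 1*(-1766) = 1288/97 + 1766 = 172590/97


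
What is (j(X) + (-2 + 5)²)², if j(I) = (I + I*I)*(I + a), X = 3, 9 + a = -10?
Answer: 33489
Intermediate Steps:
a = -19 (a = -9 - 10 = -19)
j(I) = (-19 + I)*(I + I²) (j(I) = (I + I*I)*(I - 19) = (I + I²)*(-19 + I) = (-19 + I)*(I + I²))
(j(X) + (-2 + 5)²)² = (3*(-19 + 3² - 18*3) + (-2 + 5)²)² = (3*(-19 + 9 - 54) + 3²)² = (3*(-64) + 9)² = (-192 + 9)² = (-183)² = 33489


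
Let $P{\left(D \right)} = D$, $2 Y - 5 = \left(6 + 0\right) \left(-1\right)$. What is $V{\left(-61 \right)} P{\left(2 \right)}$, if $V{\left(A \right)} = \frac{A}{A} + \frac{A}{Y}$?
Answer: $246$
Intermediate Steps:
$Y = - \frac{1}{2}$ ($Y = \frac{5}{2} + \frac{\left(6 + 0\right) \left(-1\right)}{2} = \frac{5}{2} + \frac{6 \left(-1\right)}{2} = \frac{5}{2} + \frac{1}{2} \left(-6\right) = \frac{5}{2} - 3 = - \frac{1}{2} \approx -0.5$)
$V{\left(A \right)} = 1 - 2 A$ ($V{\left(A \right)} = \frac{A}{A} + \frac{A}{- \frac{1}{2}} = 1 + A \left(-2\right) = 1 - 2 A$)
$V{\left(-61 \right)} P{\left(2 \right)} = \left(1 - -122\right) 2 = \left(1 + 122\right) 2 = 123 \cdot 2 = 246$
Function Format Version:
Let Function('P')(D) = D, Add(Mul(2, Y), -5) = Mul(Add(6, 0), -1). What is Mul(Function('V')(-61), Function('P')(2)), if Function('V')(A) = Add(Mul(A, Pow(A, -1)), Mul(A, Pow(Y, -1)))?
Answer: 246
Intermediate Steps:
Y = Rational(-1, 2) (Y = Add(Rational(5, 2), Mul(Rational(1, 2), Mul(Add(6, 0), -1))) = Add(Rational(5, 2), Mul(Rational(1, 2), Mul(6, -1))) = Add(Rational(5, 2), Mul(Rational(1, 2), -6)) = Add(Rational(5, 2), -3) = Rational(-1, 2) ≈ -0.50000)
Function('V')(A) = Add(1, Mul(-2, A)) (Function('V')(A) = Add(Mul(A, Pow(A, -1)), Mul(A, Pow(Rational(-1, 2), -1))) = Add(1, Mul(A, -2)) = Add(1, Mul(-2, A)))
Mul(Function('V')(-61), Function('P')(2)) = Mul(Add(1, Mul(-2, -61)), 2) = Mul(Add(1, 122), 2) = Mul(123, 2) = 246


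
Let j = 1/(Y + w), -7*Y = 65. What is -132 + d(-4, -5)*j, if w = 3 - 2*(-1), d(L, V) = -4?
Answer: -1966/15 ≈ -131.07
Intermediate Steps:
Y = -65/7 (Y = -⅐*65 = -65/7 ≈ -9.2857)
w = 5 (w = 3 + 2 = 5)
j = -7/30 (j = 1/(-65/7 + 5) = 1/(-30/7) = -7/30 ≈ -0.23333)
-132 + d(-4, -5)*j = -132 - 4*(-7/30) = -132 + 14/15 = -1966/15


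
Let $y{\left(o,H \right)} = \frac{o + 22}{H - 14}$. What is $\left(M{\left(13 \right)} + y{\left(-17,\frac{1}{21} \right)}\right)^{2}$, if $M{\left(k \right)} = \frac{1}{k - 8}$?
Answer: $\frac{53824}{2146225} \approx 0.025078$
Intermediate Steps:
$M{\left(k \right)} = \frac{1}{-8 + k}$
$y{\left(o,H \right)} = \frac{22 + o}{-14 + H}$
$\left(M{\left(13 \right)} + y{\left(-17,\frac{1}{21} \right)}\right)^{2} = \left(\frac{1}{-8 + 13} + \frac{22 - 17}{-14 + \frac{1}{21}}\right)^{2} = \left(\frac{1}{5} + \frac{1}{-14 + \frac{1}{21}} \cdot 5\right)^{2} = \left(\frac{1}{5} + \frac{1}{- \frac{293}{21}} \cdot 5\right)^{2} = \left(\frac{1}{5} - \frac{105}{293}\right)^{2} = \left(- \frac{232}{1465}\right)^{2} = \frac{53824}{2146225}$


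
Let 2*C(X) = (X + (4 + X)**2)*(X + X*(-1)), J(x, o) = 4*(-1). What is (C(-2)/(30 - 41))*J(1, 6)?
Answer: 0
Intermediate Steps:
J(x, o) = -4
C(X) = 0 (C(X) = ((X + (4 + X)**2)*(X + X*(-1)))/2 = ((X + (4 + X)**2)*(X - X))/2 = ((X + (4 + X)**2)*0)/2 = (1/2)*0 = 0)
(C(-2)/(30 - 41))*J(1, 6) = (0/(30 - 41))*(-4) = (0/(-11))*(-4) = (0*(-1/11))*(-4) = 0*(-4) = 0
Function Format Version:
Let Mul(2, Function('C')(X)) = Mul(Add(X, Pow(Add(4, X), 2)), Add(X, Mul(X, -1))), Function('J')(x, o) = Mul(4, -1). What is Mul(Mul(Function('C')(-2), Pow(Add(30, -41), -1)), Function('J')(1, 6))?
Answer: 0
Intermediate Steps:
Function('J')(x, o) = -4
Function('C')(X) = 0 (Function('C')(X) = Mul(Rational(1, 2), Mul(Add(X, Pow(Add(4, X), 2)), Add(X, Mul(X, -1)))) = Mul(Rational(1, 2), Mul(Add(X, Pow(Add(4, X), 2)), Add(X, Mul(-1, X)))) = Mul(Rational(1, 2), Mul(Add(X, Pow(Add(4, X), 2)), 0)) = Mul(Rational(1, 2), 0) = 0)
Mul(Mul(Function('C')(-2), Pow(Add(30, -41), -1)), Function('J')(1, 6)) = Mul(Mul(0, Pow(Add(30, -41), -1)), -4) = Mul(Mul(0, Pow(-11, -1)), -4) = Mul(Mul(0, Rational(-1, 11)), -4) = Mul(0, -4) = 0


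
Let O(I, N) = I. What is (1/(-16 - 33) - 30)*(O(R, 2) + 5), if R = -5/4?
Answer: -22065/196 ≈ -112.58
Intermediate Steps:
R = -5/4 (R = -5*¼ = -5/4 ≈ -1.2500)
(1/(-16 - 33) - 30)*(O(R, 2) + 5) = (1/(-16 - 33) - 30)*(-5/4 + 5) = (1/(-49) - 30)*(15/4) = (-1/49 - 30)*(15/4) = -1471/49*15/4 = -22065/196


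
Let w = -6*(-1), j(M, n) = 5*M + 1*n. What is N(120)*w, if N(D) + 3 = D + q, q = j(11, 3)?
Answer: 1050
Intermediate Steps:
j(M, n) = n + 5*M (j(M, n) = 5*M + n = n + 5*M)
w = 6
q = 58 (q = 3 + 5*11 = 3 + 55 = 58)
N(D) = 55 + D (N(D) = -3 + (D + 58) = -3 + (58 + D) = 55 + D)
N(120)*w = (55 + 120)*6 = 175*6 = 1050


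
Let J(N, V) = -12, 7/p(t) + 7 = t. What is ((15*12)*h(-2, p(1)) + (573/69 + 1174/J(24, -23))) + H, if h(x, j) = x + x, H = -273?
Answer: -149389/138 ≈ -1082.5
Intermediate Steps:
p(t) = 7/(-7 + t)
h(x, j) = 2*x
((15*12)*h(-2, p(1)) + (573/69 + 1174/J(24, -23))) + H = ((15*12)*(2*(-2)) + (573/69 + 1174/(-12))) - 273 = (180*(-4) + (573*(1/69) + 1174*(-1/12))) - 273 = (-720 + (191/23 - 587/6)) - 273 = (-720 - 12355/138) - 273 = -111715/138 - 273 = -149389/138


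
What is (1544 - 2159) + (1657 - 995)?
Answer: 47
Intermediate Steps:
(1544 - 2159) + (1657 - 995) = -615 + 662 = 47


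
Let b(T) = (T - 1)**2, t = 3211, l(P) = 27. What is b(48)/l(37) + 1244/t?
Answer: 7126687/86697 ≈ 82.202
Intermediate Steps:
b(T) = (-1 + T)**2
b(48)/l(37) + 1244/t = (-1 + 48)**2/27 + 1244/3211 = 47**2*(1/27) + 1244*(1/3211) = 2209*(1/27) + 1244/3211 = 2209/27 + 1244/3211 = 7126687/86697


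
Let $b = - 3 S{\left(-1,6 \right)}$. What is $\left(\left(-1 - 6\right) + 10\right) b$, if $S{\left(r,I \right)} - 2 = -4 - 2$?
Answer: $36$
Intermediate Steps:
$S{\left(r,I \right)} = -4$ ($S{\left(r,I \right)} = 2 - 6 = -4$)
$b = 12$ ($b = \left(-3\right) \left(-4\right) = 12$)
$\left(\left(-1 - 6\right) + 10\right) b = \left(\left(-1 - 6\right) + 10\right) 12 = \left(-7 + 10\right) 12 = 3 \cdot 12 = 36$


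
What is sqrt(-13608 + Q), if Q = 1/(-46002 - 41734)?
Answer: I*sqrt(26187254599726)/43868 ≈ 116.65*I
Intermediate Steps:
Q = -1/87736 (Q = 1/(-87736) = -1/87736 ≈ -1.1398e-5)
sqrt(-13608 + Q) = sqrt(-13608 - 1/87736) = sqrt(-1193911489/87736) = I*sqrt(26187254599726)/43868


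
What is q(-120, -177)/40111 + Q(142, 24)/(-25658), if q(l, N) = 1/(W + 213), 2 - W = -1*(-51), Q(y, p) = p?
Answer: -78925619/84391779116 ≈ -0.00093523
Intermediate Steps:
W = -49 (W = 2 - (-1)*(-51) = 2 - 1*51 = 2 - 51 = -49)
q(l, N) = 1/164 (q(l, N) = 1/(-49 + 213) = 1/164)
q(-120, -177)/40111 + Q(142, 24)/(-25658) = (1/164)/40111 + 24/(-25658) = (1/164)*(1/40111) + 24*(-1/25658) = 1/6578204 - 12/12829 = -78925619/84391779116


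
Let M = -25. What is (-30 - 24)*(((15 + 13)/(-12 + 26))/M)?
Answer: 108/25 ≈ 4.3200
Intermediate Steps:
(-30 - 24)*(((15 + 13)/(-12 + 26))/M) = (-30 - 24)*(((15 + 13)/(-12 + 26))/(-25)) = -54*28/14*(-1)/25 = -54*28*(1/14)*(-1)/25 = -108*(-1)/25 = -54*(-2/25) = 108/25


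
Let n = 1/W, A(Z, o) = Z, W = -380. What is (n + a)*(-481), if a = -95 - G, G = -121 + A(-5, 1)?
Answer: -5665699/380 ≈ -14910.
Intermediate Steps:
G = -126 (G = -121 - 5 = -126)
n = -1/380 (n = 1/(-380) = -1/380 ≈ -0.0026316)
a = 31 (a = -95 - 1*(-126) = -95 + 126 = 31)
(n + a)*(-481) = (-1/380 + 31)*(-481) = (11779/380)*(-481) = -5665699/380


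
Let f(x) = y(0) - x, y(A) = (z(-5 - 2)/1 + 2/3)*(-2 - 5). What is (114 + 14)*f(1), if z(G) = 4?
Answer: -12928/3 ≈ -4309.3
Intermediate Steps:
y(A) = -98/3 (y(A) = (4/1 + 2/3)*(-2 - 5) = (4*1 + 2*(⅓))*(-7) = (4 + ⅔)*(-7) = (14/3)*(-7) = -98/3)
f(x) = -98/3 - x
(114 + 14)*f(1) = (114 + 14)*(-98/3 - 1*1) = 128*(-98/3 - 1) = 128*(-101/3) = -12928/3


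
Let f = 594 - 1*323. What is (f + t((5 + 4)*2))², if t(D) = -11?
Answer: 67600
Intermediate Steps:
f = 271 (f = 594 - 323 = 271)
(f + t((5 + 4)*2))² = (271 - 11)² = 260² = 67600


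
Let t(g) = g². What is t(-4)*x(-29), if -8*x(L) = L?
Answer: 58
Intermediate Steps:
x(L) = -L/8
t(-4)*x(-29) = (-4)²*(-⅛*(-29)) = 16*(29/8) = 58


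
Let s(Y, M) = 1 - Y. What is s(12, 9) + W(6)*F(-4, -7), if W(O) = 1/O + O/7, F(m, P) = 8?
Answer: -59/21 ≈ -2.8095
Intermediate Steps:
W(O) = 1/O + O/7 (W(O) = 1/O + O*(⅐) = 1/O + O/7)
s(12, 9) + W(6)*F(-4, -7) = (1 - 1*12) + (1/6 + (⅐)*6)*8 = (1 - 12) + (⅙ + 6/7)*8 = -11 + (43/42)*8 = -11 + 172/21 = -59/21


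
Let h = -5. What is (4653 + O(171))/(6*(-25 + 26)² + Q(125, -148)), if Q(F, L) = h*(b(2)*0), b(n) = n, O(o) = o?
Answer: 804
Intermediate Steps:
Q(F, L) = 0 (Q(F, L) = -10*0 = -5*0 = 0)
(4653 + O(171))/(6*(-25 + 26)² + Q(125, -148)) = (4653 + 171)/(6*(-25 + 26)² + 0) = 4824/(6*1² + 0) = 4824/(6*1 + 0) = 4824/(6 + 0) = 4824/6 = 4824*(⅙) = 804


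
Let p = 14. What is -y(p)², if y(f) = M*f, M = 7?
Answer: -9604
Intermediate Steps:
y(f) = 7*f
-y(p)² = -(7*14)² = -1*98² = -1*9604 = -9604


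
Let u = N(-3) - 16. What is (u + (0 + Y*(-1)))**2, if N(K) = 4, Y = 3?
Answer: 225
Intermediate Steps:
u = -12 (u = 4 - 16 = -12)
(u + (0 + Y*(-1)))**2 = (-12 + (0 + 3*(-1)))**2 = (-12 + (0 - 3))**2 = (-12 - 3)**2 = (-15)**2 = 225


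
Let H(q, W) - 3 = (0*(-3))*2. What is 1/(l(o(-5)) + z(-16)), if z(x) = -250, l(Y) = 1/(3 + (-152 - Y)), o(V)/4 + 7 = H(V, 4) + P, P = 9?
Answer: -169/42251 ≈ -0.0039999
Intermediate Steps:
H(q, W) = 3 (H(q, W) = 3 + (0*(-3))*2 = 3 + 0*2 = 3 + 0 = 3)
o(V) = 20 (o(V) = -28 + 4*(3 + 9) = -28 + 4*12 = -28 + 48 = 20)
l(Y) = 1/(-149 - Y)
1/(l(o(-5)) + z(-16)) = 1/(-1/(149 + 20) - 250) = 1/(-1/169 - 250) = 1/(-42251/169) = -169/42251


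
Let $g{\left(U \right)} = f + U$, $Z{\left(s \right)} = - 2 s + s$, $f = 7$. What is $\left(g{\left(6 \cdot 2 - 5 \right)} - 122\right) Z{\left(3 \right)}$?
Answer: $324$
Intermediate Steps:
$Z{\left(s \right)} = - s$
$g{\left(U \right)} = 7 + U$
$\left(g{\left(6 \cdot 2 - 5 \right)} - 122\right) Z{\left(3 \right)} = \left(\left(7 + \left(6 \cdot 2 - 5\right)\right) - 122\right) \left(\left(-1\right) 3\right) = \left(\left(7 + \left(12 - 5\right)\right) - 122\right) \left(-3\right) = \left(\left(7 + 7\right) - 122\right) \left(-3\right) = \left(14 - 122\right) \left(-3\right) = \left(-108\right) \left(-3\right) = 324$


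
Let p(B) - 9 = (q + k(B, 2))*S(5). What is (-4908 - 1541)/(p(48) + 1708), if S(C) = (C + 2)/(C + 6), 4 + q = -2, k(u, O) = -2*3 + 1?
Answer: -6449/1710 ≈ -3.7713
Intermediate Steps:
k(u, O) = -5 (k(u, O) = -6 + 1 = -5)
q = -6 (q = -4 - 2 = -6)
S(C) = (2 + C)/(6 + C)
p(B) = 2 (p(B) = 9 + (-6 - 5)*((2 + 5)/(6 + 5)) = 9 - 11*7/11 = 9 - 7 = 2)
(-4908 - 1541)/(p(48) + 1708) = (-4908 - 1541)/(2 + 1708) = -6449/1710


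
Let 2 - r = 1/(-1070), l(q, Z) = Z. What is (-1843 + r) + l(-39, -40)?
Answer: -2012669/1070 ≈ -1881.0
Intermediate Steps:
r = 2141/1070 (r = 2 - 1/(-1070) = 2 - 1*(-1/1070) = 2 + 1/1070 = 2141/1070 ≈ 2.0009)
(-1843 + r) + l(-39, -40) = (-1843 + 2141/1070) - 40 = -1969869/1070 - 40 = -2012669/1070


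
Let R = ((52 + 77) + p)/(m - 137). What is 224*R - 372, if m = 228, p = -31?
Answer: -1700/13 ≈ -130.77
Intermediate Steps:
R = 14/13 (R = ((52 + 77) - 31)/(228 - 137) = (129 - 31)/91 = 98*(1/91) = 14/13 ≈ 1.0769)
224*R - 372 = 224*(14/13) - 372 = 3136/13 - 372 = -1700/13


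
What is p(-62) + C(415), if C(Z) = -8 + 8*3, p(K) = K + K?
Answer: -108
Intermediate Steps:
p(K) = 2*K
C(Z) = 16 (C(Z) = -8 + 24 = 16)
p(-62) + C(415) = 2*(-62) + 16 = -124 + 16 = -108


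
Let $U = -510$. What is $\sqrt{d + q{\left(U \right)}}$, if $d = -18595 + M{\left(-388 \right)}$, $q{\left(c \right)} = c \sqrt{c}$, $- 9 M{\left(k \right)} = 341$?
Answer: $\frac{\sqrt{-167696 - 4590 i \sqrt{510}}}{3} \approx 40.449 - 142.37 i$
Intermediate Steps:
$M{\left(k \right)} = - \frac{341}{9}$ ($M{\left(k \right)} = \left(- \frac{1}{9}\right) 341 = - \frac{341}{9}$)
$q{\left(c \right)} = c^{\frac{3}{2}}$
$d = - \frac{167696}{9}$ ($d = -18595 - \frac{341}{9} = - \frac{167696}{9} \approx -18633.0$)
$\sqrt{d + q{\left(U \right)}} = \sqrt{- \frac{167696}{9} + \left(-510\right)^{\frac{3}{2}}} = \sqrt{- \frac{167696}{9} - 510 i \sqrt{510}}$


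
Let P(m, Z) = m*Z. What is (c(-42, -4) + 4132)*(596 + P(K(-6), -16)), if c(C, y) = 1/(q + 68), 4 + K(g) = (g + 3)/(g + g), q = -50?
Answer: 24395656/9 ≈ 2.7106e+6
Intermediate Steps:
K(g) = -4 + (3 + g)/(2*g) (K(g) = -4 + (g + 3)/(g + g) = -4 + (3 + g)/((2*g)) = -4 + (3 + g)*(1/(2*g)) = -4 + (3 + g)/(2*g))
c(C, y) = 1/18 (c(C, y) = 1/(-50 + 68) = 1/18)
P(m, Z) = Z*m
(c(-42, -4) + 4132)*(596 + P(K(-6), -16)) = (1/18 + 4132)*(596 - 8*(3 - 7*(-6))/(-6)) = 74377*(596 - 8*(-1)*(3 + 42)/6)/18 = 74377*(596 - 8*(-1)*45/6)/18 = 74377*(596 - 16*(-15/4))/18 = 74377*(596 + 60)/18 = (74377/18)*656 = 24395656/9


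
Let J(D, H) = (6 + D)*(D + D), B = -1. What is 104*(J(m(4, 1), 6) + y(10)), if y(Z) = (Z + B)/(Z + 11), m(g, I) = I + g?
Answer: 80392/7 ≈ 11485.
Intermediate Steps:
y(Z) = (-1 + Z)/(11 + Z) (y(Z) = (Z - 1)/(Z + 11) = (-1 + Z)/(11 + Z))
J(D, H) = 2*D*(6 + D) (J(D, H) = (6 + D)*(2*D) = 2*D*(6 + D))
104*(J(m(4, 1), 6) + y(10)) = 104*(2*(1 + 4)*(6 + (1 + 4)) + (-1 + 10)/(11 + 10)) = 104*(2*5*(6 + 5) + 9/21) = 104*(2*5*11 + (1/21)*9) = 104*(110 + 3/7) = 104*(773/7) = 80392/7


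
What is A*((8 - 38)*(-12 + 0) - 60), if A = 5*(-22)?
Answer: -33000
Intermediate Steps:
A = -110
A*((8 - 38)*(-12 + 0) - 60) = -110*((8 - 38)*(-12 + 0) - 60) = -110*(-30*(-12) - 60) = -110*(360 - 60) = -110*300 = -33000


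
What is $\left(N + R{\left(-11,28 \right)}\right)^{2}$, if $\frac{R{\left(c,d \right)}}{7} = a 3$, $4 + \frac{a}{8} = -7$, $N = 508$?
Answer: $1795600$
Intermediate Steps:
$a = -88$ ($a = -32 + 8 \left(-7\right) = -32 - 56 = -88$)
$R{\left(c,d \right)} = -1848$ ($R{\left(c,d \right)} = 7 \left(\left(-88\right) 3\right) = 7 \left(-264\right) = -1848$)
$\left(N + R{\left(-11,28 \right)}\right)^{2} = \left(508 - 1848\right)^{2} = \left(-1340\right)^{2} = 1795600$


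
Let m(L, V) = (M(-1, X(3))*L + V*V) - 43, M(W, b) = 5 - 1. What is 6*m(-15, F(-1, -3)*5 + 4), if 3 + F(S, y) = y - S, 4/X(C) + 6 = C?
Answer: 2028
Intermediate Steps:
X(C) = 4/(-6 + C)
F(S, y) = -3 + y - S (F(S, y) = -3 + (y - S) = -3 + y - S)
M(W, b) = 4
m(L, V) = -43 + V² + 4*L (m(L, V) = (4*L + V*V) - 43 = (4*L + V²) - 43 = (V² + 4*L) - 43 = -43 + V² + 4*L)
6*m(-15, F(-1, -3)*5 + 4) = 6*(-43 + ((-3 - 3 - 1*(-1))*5 + 4)² + 4*(-15)) = 6*(-43 + ((-3 - 3 + 1)*5 + 4)² - 60) = 6*(-43 + (-5*5 + 4)² - 60) = 6*(-43 + (-25 + 4)² - 60) = 6*(-43 + (-21)² - 60) = 6*(-43 + 441 - 60) = 6*338 = 2028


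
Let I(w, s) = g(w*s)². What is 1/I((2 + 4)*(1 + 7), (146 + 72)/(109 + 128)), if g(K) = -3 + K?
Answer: 6241/10569001 ≈ 0.00059050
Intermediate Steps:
I(w, s) = (-3 + s*w)² (I(w, s) = (-3 + w*s)² = (-3 + s*w)²)
1/I((2 + 4)*(1 + 7), (146 + 72)/(109 + 128)) = 1/((-3 + ((146 + 72)/(109 + 128))*((2 + 4)*(1 + 7)))²) = 1/((-3 + (218/237)*(6*8))²) = 1/((-3 + (218*(1/237))*48)²) = 1/((-3 + (218/237)*48)²) = 1/((-3 + 3488/79)²) = 1/((3251/79)²) = 1/(10569001/6241) = 6241/10569001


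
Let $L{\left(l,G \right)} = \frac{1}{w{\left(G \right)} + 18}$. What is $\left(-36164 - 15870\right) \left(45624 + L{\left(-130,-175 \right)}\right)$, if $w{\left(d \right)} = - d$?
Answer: $- \frac{458181900722}{193} \approx -2.374 \cdot 10^{9}$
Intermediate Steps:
$L{\left(l,G \right)} = \frac{1}{18 - G}$ ($L{\left(l,G \right)} = \frac{1}{- G + 18} = \frac{1}{18 - G}$)
$\left(-36164 - 15870\right) \left(45624 + L{\left(-130,-175 \right)}\right) = \left(-36164 - 15870\right) \left(45624 - \frac{1}{-18 - 175}\right) = - 52034 \left(45624 - \frac{1}{-193}\right) = - 52034 \left(45624 - - \frac{1}{193}\right) = - 52034 \left(45624 + \frac{1}{193}\right) = \left(-52034\right) \frac{8805433}{193} = - \frac{458181900722}{193}$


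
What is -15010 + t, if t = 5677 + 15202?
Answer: 5869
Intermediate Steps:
t = 20879
-15010 + t = -15010 + 20879 = 5869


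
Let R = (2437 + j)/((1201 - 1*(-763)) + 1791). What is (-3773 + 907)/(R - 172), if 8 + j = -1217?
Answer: 5380915/322324 ≈ 16.694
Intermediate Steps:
j = -1225 (j = -8 - 1217 = -1225)
R = 1212/3755 (R = (2437 - 1225)/((1201 - 1*(-763)) + 1791) = 1212/((1201 + 763) + 1791) = 1212/(1964 + 1791) = 1212/3755 ≈ 0.32277)
(-3773 + 907)/(R - 172) = (-3773 + 907)/(1212/3755 - 172) = -2866/(-644648/3755) = -2866*(-3755/644648) = 5380915/322324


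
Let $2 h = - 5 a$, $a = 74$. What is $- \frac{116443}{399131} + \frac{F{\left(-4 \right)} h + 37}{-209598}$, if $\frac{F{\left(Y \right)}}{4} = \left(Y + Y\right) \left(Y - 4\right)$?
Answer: $- \frac{5518143601}{83657059338} \approx -0.065961$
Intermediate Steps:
$h = -185$ ($h = \frac{\left(-5\right) 74}{2} = \frac{1}{2} \left(-370\right) = -185$)
$F{\left(Y \right)} = 8 Y \left(-4 + Y\right)$ ($F{\left(Y \right)} = 4 \left(Y + Y\right) \left(Y - 4\right) = 4 \cdot 2 Y \left(-4 + Y\right) = 8 Y \left(-4 + Y\right)$)
$- \frac{116443}{399131} + \frac{F{\left(-4 \right)} h + 37}{-209598} = - \frac{116443}{399131} + \frac{8 \left(-4\right) \left(-4 - 4\right) \left(-185\right) + 37}{-209598} = \left(-116443\right) \frac{1}{399131} + \left(8 \left(-4\right) \left(-8\right) \left(-185\right) + 37\right) \left(- \frac{1}{209598}\right) = - \frac{116443}{399131} + \left(256 \left(-185\right) + 37\right) \left(- \frac{1}{209598}\right) = - \frac{116443}{399131} + \left(-47360 + 37\right) \left(- \frac{1}{209598}\right) = - \frac{116443}{399131} - - \frac{47323}{209598} = - \frac{116443}{399131} + \frac{47323}{209598} = - \frac{5518143601}{83657059338}$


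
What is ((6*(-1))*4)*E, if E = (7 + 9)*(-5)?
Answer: 1920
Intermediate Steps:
E = -80 (E = 16*(-5) = -80)
((6*(-1))*4)*E = ((6*(-1))*4)*(-80) = -6*4*(-80) = -24*(-80) = 1920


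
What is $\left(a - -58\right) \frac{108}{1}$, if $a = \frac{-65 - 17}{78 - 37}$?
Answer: $6048$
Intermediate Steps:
$a = -2$ ($a = - \frac{82}{41} = \left(-82\right) \frac{1}{41} = -2$)
$\left(a - -58\right) \frac{108}{1} = \left(-2 - -58\right) \frac{108}{1} = \left(-2 + \left(-11 + 69\right)\right) 108 \cdot 1 = \left(-2 + 58\right) 108 = 56 \cdot 108 = 6048$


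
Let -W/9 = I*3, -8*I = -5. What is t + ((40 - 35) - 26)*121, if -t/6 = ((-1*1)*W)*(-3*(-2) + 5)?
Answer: -14619/4 ≈ -3654.8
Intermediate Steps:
I = 5/8 (I = -⅛*(-5) = 5/8 ≈ 0.62500)
W = -135/8 (W = -45*3/8 = -9*15/8 = -135/8 ≈ -16.875)
t = -4455/4 (t = -6*-1*1*(-135/8)*(-3*(-2) + 5) = -6*(-1*(-135/8))*(6 + 5) = -405*11/4 = -6*1485/8 = -4455/4 ≈ -1113.8)
t + ((40 - 35) - 26)*121 = -4455/4 + ((40 - 35) - 26)*121 = -4455/4 + (5 - 26)*121 = -4455/4 - 21*121 = -4455/4 - 2541 = -14619/4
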